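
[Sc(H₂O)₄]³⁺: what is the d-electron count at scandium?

Ligand charges: water is neutral. With an overall charge of +3 the scandium centre must be in the +3 oxidation state.
Sc sits in group 3, so the d-electron count is 3 − 3 = 0.

d⁰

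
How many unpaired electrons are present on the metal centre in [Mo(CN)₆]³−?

Summing ligand charges against the −3 overall charge gives an oxidation state of +3 for molybdenum.
Mo sits in group 6, so the d-electron count is 6 − 3 = 3.
In an octahedral field the d³ configuration is t₂g³e_g⁰ (only one arrangement possible), giving 3 unpaired electrons.

3 unpaired electrons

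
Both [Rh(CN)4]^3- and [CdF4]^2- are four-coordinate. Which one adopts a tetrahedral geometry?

For [Rh(CN)4]^3-: Ligand charges: each cyanide is −1. With an overall charge of −3 the rhodium centre must be in the +1 oxidation state. Group 9 minus oxidation state 1 gives a d⁸ configuration. A 4d d⁸ ion has a large crystal-field splitting; square planar leaves the high-energy d_{x²−y²} orbital empty and maximises CFSE. → square planar.
For [CdF4]^2-: Summing ligand charges against the −2 overall charge gives an oxidation state of +2 for cadmium. Cd sits in group 12, so the d-electron count is 12 − 2 = 10. A d¹⁰ ion has no crystal-field stabilisation preference between square planar and tetrahedral, so four ligands adopt the sterically favoured tetrahedral geometry. → tetrahedral.

[CdF4]^2-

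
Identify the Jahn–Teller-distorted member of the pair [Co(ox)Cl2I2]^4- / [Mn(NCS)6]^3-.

[Co(ox)Cl2I2]^4-: Summing ligand charges against the −4 overall charge gives an oxidation state of +2 for cobalt. Group 9 minus oxidation state 2 gives a d⁷ configuration. Chloride, iodide, and oxalate are weak-field ligands for a first-row metal, so the complex is high-spin. The d⁷ configuration leaves the e_g set evenly filled (or empty) — no strong Jahn–Teller driving force.
[Mn(NCS)6]^3-: Each isothiocyanate is −1; balancing the −3 overall charge requires Mn(III). Mn sits in group 7, so the d-electron count is 7 − 3 = 4. Isothiocyanate is a weak-field ligand for a first-row metal, so the complex is high-spin. The t₂g³e_g¹ (high-spin) configuration has an unevenly filled e_g set; the Jahn–Teller theorem predicts a tetragonal distortion (typically axial elongation) to lift the degeneracy.

[Mn(NCS)6]^3-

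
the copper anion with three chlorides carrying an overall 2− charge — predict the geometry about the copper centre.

trigonal planar

Each chloride is −1; balancing the −2 overall charge requires Cu(I).
Copper is a group-11 element; Cu(I) is therefore d¹⁰.
Coordination number: 3.
Three ligands around a d¹⁰ centre minimise repulsion in a trigonal-planar arrangement.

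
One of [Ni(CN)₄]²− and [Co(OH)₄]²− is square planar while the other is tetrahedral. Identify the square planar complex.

[Ni(CN)₄]²−

For [Ni(CN)₄]²−: Each cyanide is −1; balancing the −2 overall charge requires Ni(II). Ni sits in group 10, so the d-electron count is 10 − 2 = 8. Cyanide is a strong-field ligand (high in the spectrochemical series). A 3d d⁸ ion with strong-field ligands gains enough CFSE to favour square planar over tetrahedral. → square planar.
For [Co(OH)₄]²−: Summing ligand charges against the −2 overall charge gives an oxidation state of +2 for cobalt. Group 9 minus oxidation state 2 gives a d⁷ configuration. For a high-spin 3d d⁷ ion with weak-field ligands the small Δₜ gives little square-planar CFSE advantage, so four ligands adopt the sterically favoured tetrahedral geometry. → tetrahedral.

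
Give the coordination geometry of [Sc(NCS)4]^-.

tetrahedral

Ligand charges: each isothiocyanate is −1. With an overall charge of −1 the scandium centre must be in the +3 oxidation state.
Sc sits in group 3, so the d-electron count is 3 − 3 = 0.
With 4 monodentate ligands the coordination number is 4.
A d⁰ ion has no crystal-field stabilisation preference between square planar and tetrahedral, so four ligands adopt the sterically favoured tetrahedral geometry.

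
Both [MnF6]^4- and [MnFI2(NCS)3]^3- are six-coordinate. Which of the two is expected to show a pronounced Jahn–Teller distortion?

[MnFI2(NCS)3]^3-

[MnF6]^4-: Ligand charges: each fluoride is −1. With an overall charge of −4 the manganese centre must be in the +2 oxidation state. Manganese is a group-7 element; Mn(II) is therefore d⁵. Fluoride is a weak-field ligand for a first-row metal, so the complex is high-spin. The d⁵ configuration leaves the e_g set evenly filled (or empty) — no strong Jahn–Teller driving force.
[MnFI2(NCS)3]^3-: Ligand charges: each fluoride is −1; each iodide is −1; each isothiocyanate is −1. With an overall charge of −3 the manganese centre must be in the +3 oxidation state. Mn sits in group 7, so the d-electron count is 7 − 3 = 4. Fluoride, iodide, and isothiocyanate are weak-field ligands for a first-row metal, so the complex is high-spin. The t₂g³e_g¹ (high-spin) configuration has an unevenly filled e_g set; the Jahn–Teller theorem predicts a tetragonal distortion (typically axial elongation) to lift the degeneracy.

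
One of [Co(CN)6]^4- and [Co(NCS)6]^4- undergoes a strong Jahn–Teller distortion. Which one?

[Co(CN)6]^4-

[Co(CN)6]^4-: Each cyanide is −1; balancing the −4 overall charge requires Co(II). Cobalt is a group-9 element; Co(II) is therefore d⁷. Cyanide is a strong-field ligand (high in the spectrochemical series) for a first-row metal, so the complex is low-spin. The t₂g⁶e_g¹ (low-spin) configuration has an unevenly filled e_g set; the Jahn–Teller theorem predicts a tetragonal distortion (typically axial elongation) to lift the degeneracy.
[Co(NCS)6]^4-: Ligand charges: each isothiocyanate is −1. With an overall charge of −4 the cobalt centre must be in the +2 oxidation state. Group 9 minus oxidation state 2 gives a d⁷ configuration. Isothiocyanate is a weak-field ligand for a first-row metal, so the complex is high-spin. The d⁷ configuration leaves the e_g set evenly filled (or empty) — no strong Jahn–Teller driving force.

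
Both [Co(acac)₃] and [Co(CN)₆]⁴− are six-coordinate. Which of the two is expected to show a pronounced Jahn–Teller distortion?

[Co(acac)₃]: Ligand charges: each acetylacetonate is −1. With an overall charge of 0 the cobalt centre must be in the +3 oxidation state. Group 9 minus oxidation state 3 gives a d⁶ configuration. Co(III) has an exceptionally large octahedral splitting and is low-spin with essentially every ligand except fluoride. The d⁶ configuration leaves the e_g set evenly filled (or empty) — no strong Jahn–Teller driving force.
[Co(CN)₆]⁴−: Summing ligand charges against the −4 overall charge gives an oxidation state of +2 for cobalt. Group 9 minus oxidation state 2 gives a d⁷ configuration. Cyanide is a strong-field ligand (high in the spectrochemical series) for a first-row metal, so the complex is low-spin. The t₂g⁶e_g¹ (low-spin) configuration has an unevenly filled e_g set; the Jahn–Teller theorem predicts a tetragonal distortion (typically axial elongation) to lift the degeneracy.

[Co(CN)₆]⁴−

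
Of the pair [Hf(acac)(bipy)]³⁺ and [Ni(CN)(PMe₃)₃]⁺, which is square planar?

For [Hf(acac)(bipy)]³⁺: Ligand charges: each acetylacetonate is −1; 2,2′-bipyridine is neutral. With an overall charge of +3 the hafnium centre must be in the +4 oxidation state. Group 4 minus oxidation state 4 gives a d⁰ configuration. A d⁰ ion has no crystal-field stabilisation preference between square planar and tetrahedral, so four ligands adopt the sterically favoured tetrahedral geometry. → tetrahedral.
For [Ni(CN)(PMe₃)₃]⁺: Ligand charges: each cyanide is −1; trimethylphosphine is neutral. With an overall charge of +1 the nickel centre must be in the +2 oxidation state. Nickel is a group-10 element; Ni(II) is therefore d⁸. Cyanide and trimethylphosphine are strong-field ligands (high in the spectrochemical series). A 3d d⁸ ion with strong-field ligands gains enough CFSE to favour square planar over tetrahedral. → square planar.

[Ni(CN)(PMe₃)₃]⁺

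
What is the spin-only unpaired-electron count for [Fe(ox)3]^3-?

5 unpaired electrons

Each oxalate is −2; balancing the −3 overall charge requires Fe(III).
Group 8 minus oxidation state 3 gives a d⁵ configuration.
Counting donor atoms: 3×oxalate (bidentate) → 6 donors. Coordination number = 6.
The spin state decides the count: Oxalate is a weak-field ligand for a first-row metal, so the complex is high-spin.
An octahedral high-spin d⁵ ion is t₂g³e_g², giving 5 unpaired electrons.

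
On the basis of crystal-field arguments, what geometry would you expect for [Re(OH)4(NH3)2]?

octahedral

Each hydroxide is −1; ammonia is neutral; balancing the 0 overall charge requires Re(IV).
Re sits in group 7, so the d-electron count is 7 − 4 = 3.
With 6 monodentate ligands the coordination number is 6.
Six donors around a single metal centre give an octahedral coordination sphere.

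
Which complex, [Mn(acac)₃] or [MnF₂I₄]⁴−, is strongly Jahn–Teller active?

[Mn(acac)₃]

[Mn(acac)₃]: Each acetylacetonate is −1; balancing the 0 overall charge requires Mn(III). Mn sits in group 7, so the d-electron count is 7 − 3 = 4. Acetylacetonate is a weak-field ligand for a first-row metal, so the complex is high-spin. The t₂g³e_g¹ (high-spin) configuration has an unevenly filled e_g set; the Jahn–Teller theorem predicts a tetragonal distortion (typically axial elongation) to lift the degeneracy.
[MnF₂I₄]⁴−: Ligand charges: each fluoride is −1; each iodide is −1. With an overall charge of −4 the manganese centre must be in the +2 oxidation state. Manganese is a group-7 element; Mn(II) is therefore d⁵. Fluoride and iodide are weak-field ligands for a first-row metal, so the complex is high-spin. The d⁵ configuration leaves the e_g set evenly filled (or empty) — no strong Jahn–Teller driving force.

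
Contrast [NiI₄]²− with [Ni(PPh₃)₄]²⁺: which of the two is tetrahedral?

[NiI₄]²−

For [NiI₄]²−: Ligand charges: each iodide is −1. With an overall charge of −2 the nickel centre must be in the +2 oxidation state. Group 10 minus oxidation state 2 gives a d⁸ configuration. Iodide is a weak-field ligand. With weak-field ligands the CFSE gain from square planar is small, so a 3d d⁸ ion takes the sterically preferred tetrahedral geometry. → tetrahedral.
For [Ni(PPh₃)₄]²⁺: Ligand charges: triphenylphosphine is neutral. With an overall charge of +2 the nickel centre must be in the +2 oxidation state. Ni sits in group 10, so the d-electron count is 10 − 2 = 8. Triphenylphosphine is a strong-field ligand (high in the spectrochemical series). A 3d d⁸ ion with strong-field ligands gains enough CFSE to favour square planar over tetrahedral. → square planar.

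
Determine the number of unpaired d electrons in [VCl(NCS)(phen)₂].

Each chloride is −1; each isothiocyanate is −1; 1,10-phenanthroline is neutral; balancing the 0 overall charge requires V(II).
V sits in group 5, so the d-electron count is 5 − 2 = 3.
Counting donor atoms: 1×chloride (monodentate) → 1 donor; 1×isothiocyanate (monodentate) → 1 donor; 2×1,10-phenanthroline (bidentate) → 4 donors. Coordination number = 6.
In an octahedral field the d³ configuration is t₂g³e_g⁰ (only one arrangement possible), giving 3 unpaired electrons.

3 unpaired electrons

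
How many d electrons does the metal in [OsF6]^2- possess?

Summing ligand charges against the −2 overall charge gives an oxidation state of +4 for osmium.
Group 8 minus oxidation state 4 gives a d⁴ configuration.

d⁴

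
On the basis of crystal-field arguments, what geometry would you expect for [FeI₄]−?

Each iodide is −1; balancing the −1 overall charge requires Fe(III).
Iron is a group-8 element; Fe(III) is therefore d⁵.
With 4 monodentate ligands the coordination number is 4.
Iodide is a weak-field ligand.
A high-spin d⁵ ion has zero CFSE in either geometry, so four ligands adopt the sterically favoured tetrahedral geometry.

tetrahedral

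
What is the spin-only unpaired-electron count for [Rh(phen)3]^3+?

0 unpaired electrons

1,10-phenanthroline is neutral; balancing the +3 overall charge requires Rh(III).
Rh sits in group 9, so the d-electron count is 9 − 3 = 6.
Counting donor atoms: 3×1,10-phenanthroline (bidentate) → 6 donors. Coordination number = 6.
The spin state decides the count: a 4d ion has a large Δₒ and is invariably low-spin.
An octahedral low-spin d⁶ ion is t₂g⁶e_g⁰, giving 0 unpaired electrons.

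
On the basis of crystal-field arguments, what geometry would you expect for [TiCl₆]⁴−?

Summing ligand charges against the −4 overall charge gives an oxidation state of +2 for titanium.
Ti sits in group 4, so the d-electron count is 4 − 2 = 2.
With 6 monodentate ligands the coordination number is 6.
Six donors around a single metal centre give an octahedral coordination sphere.

octahedral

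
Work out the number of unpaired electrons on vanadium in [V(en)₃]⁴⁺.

Summing ligand charges against the +4 overall charge gives an oxidation state of +4 for vanadium.
V sits in group 5, so the d-electron count is 5 − 4 = 1.
Counting donor atoms: 3×ethylenediamine (bidentate) → 6 donors. Coordination number = 6.
In an octahedral field the d¹ configuration is t₂g¹e_g⁰ (only one arrangement possible), giving 1 unpaired electron.

1 unpaired electron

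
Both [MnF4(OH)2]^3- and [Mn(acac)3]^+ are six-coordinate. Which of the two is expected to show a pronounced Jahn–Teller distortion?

[MnF4(OH)2]^3-: Each fluoride is −1; each hydroxide is −1; balancing the −3 overall charge requires Mn(III). Mn sits in group 7, so the d-electron count is 7 − 3 = 4. Fluoride and hydroxide are weak-field ligands for a first-row metal, so the complex is high-spin. The t₂g³e_g¹ (high-spin) configuration has an unevenly filled e_g set; the Jahn–Teller theorem predicts a tetragonal distortion (typically axial elongation) to lift the degeneracy.
[Mn(acac)3]^+: Summing ligand charges against the +1 overall charge gives an oxidation state of +4 for manganese. Group 7 minus oxidation state 4 gives a d³ configuration. The d³ configuration leaves the e_g set evenly filled (or empty) — no strong Jahn–Teller driving force.

[MnF4(OH)2]^3-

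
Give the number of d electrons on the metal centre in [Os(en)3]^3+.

Ligand charges: ethylenediamine is neutral. With an overall charge of +3 the osmium centre must be in the +3 oxidation state.
Os sits in group 8, so the d-electron count is 8 − 3 = 5.

d⁵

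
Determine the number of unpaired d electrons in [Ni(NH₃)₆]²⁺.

2

Ligand charges: ammonia is neutral. With an overall charge of +2 the nickel centre must be in the +2 oxidation state.
Group 10 minus oxidation state 2 gives a d⁸ configuration.
In an octahedral field the d⁸ configuration is t₂g⁶e_g² (only one arrangement possible), giving 2 unpaired electrons.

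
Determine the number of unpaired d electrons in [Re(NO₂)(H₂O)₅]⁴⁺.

2 unpaired electrons

Ligand charges: each nitro (N-bound nitrite) is −1; water is neutral. With an overall charge of +4 the rhenium centre must be in the +5 oxidation state.
Rhenium is a group-7 element; Re(V) is therefore d².
In an octahedral field the d² configuration is t₂g²e_g⁰ (only one arrangement possible), giving 2 unpaired electrons.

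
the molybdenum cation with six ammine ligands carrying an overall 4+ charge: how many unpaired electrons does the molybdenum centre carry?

Ammonia is neutral; balancing the +4 overall charge requires Mo(IV).
Molybdenum is a group-6 element; Mo(IV) is therefore d².
In an octahedral field the d² configuration is t₂g²e_g⁰ (only one arrangement possible), giving 2 unpaired electrons.

2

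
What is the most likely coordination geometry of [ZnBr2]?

linear

Summing ligand charges against the 0 overall charge gives an oxidation state of +2 for zinc.
Zn sits in group 12, so the d-electron count is 12 − 2 = 10.
With 2 monodentate ligands the coordination number is 2.
A d¹⁰ ion with only two ligands adopts a linear arrangement (sp hybridisation; no CFSE preference).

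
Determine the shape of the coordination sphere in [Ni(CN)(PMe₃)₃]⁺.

Each cyanide is −1; trimethylphosphine is neutral; balancing the +1 overall charge requires Ni(II).
Ni sits in group 10, so the d-electron count is 10 − 2 = 8.
Coordination number: 4.
Cyanide and trimethylphosphine are strong-field ligands (high in the spectrochemical series).
A 3d d⁸ ion with strong-field ligands gains enough CFSE to favour square planar over tetrahedral.

square planar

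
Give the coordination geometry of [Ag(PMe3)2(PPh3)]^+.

Summing ligand charges against the +1 overall charge gives an oxidation state of +1 for silver.
Group 11 minus oxidation state 1 gives a d¹⁰ configuration.
Coordination number: 3.
Three ligands around a d¹⁰ centre minimise repulsion in a trigonal-planar arrangement.

trigonal planar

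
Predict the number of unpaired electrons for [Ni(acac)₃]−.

2

Each acetylacetonate is −1; balancing the −1 overall charge requires Ni(II).
Ni sits in group 10, so the d-electron count is 10 − 2 = 8.
Counting donor atoms: 3×acetylacetonate (bidentate) → 6 donors. Coordination number = 6.
In an octahedral field the d⁸ configuration is t₂g⁶e_g² (only one arrangement possible), giving 2 unpaired electrons.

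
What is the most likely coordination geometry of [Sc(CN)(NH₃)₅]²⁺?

Each cyanide is −1; ammonia is neutral; balancing the +2 overall charge requires Sc(III).
Group 3 minus oxidation state 3 gives a d⁰ configuration.
With 6 monodentate ligands the coordination number is 6.
Six donors around a single metal centre give an octahedral coordination sphere.

octahedral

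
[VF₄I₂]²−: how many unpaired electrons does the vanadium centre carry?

1

Ligand charges: each fluoride is −1; each iodide is −1. With an overall charge of −2 the vanadium centre must be in the +4 oxidation state.
Vanadium is a group-5 element; V(IV) is therefore d¹.
In an octahedral field the d¹ configuration is t₂g¹e_g⁰ (only one arrangement possible), giving 1 unpaired electron.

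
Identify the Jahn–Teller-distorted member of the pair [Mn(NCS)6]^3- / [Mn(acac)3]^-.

[Mn(NCS)6]^3-: Ligand charges: each isothiocyanate is −1. With an overall charge of −3 the manganese centre must be in the +3 oxidation state. Group 7 minus oxidation state 3 gives a d⁴ configuration. Isothiocyanate is a weak-field ligand for a first-row metal, so the complex is high-spin. The t₂g³e_g¹ (high-spin) configuration has an unevenly filled e_g set; the Jahn–Teller theorem predicts a tetragonal distortion (typically axial elongation) to lift the degeneracy.
[Mn(acac)3]^-: Ligand charges: each acetylacetonate is −1. With an overall charge of −1 the manganese centre must be in the +2 oxidation state. Manganese is a group-7 element; Mn(II) is therefore d⁵. Acetylacetonate is a weak-field ligand for a first-row metal, so the complex is high-spin. The d⁵ configuration leaves the e_g set evenly filled (or empty) — no strong Jahn–Teller driving force.

[Mn(NCS)6]^3-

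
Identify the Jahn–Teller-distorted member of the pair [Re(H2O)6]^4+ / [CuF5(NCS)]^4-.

[Re(H2O)6]^4+: Water is neutral; balancing the +4 overall charge requires Re(IV). Group 7 minus oxidation state 4 gives a d³ configuration. The d³ configuration leaves the e_g set evenly filled (or empty) — no strong Jahn–Teller driving force.
[CuF5(NCS)]^4-: Summing ligand charges against the −4 overall charge gives an oxidation state of +2 for copper. Copper is a group-11 element; Cu(II) is therefore d⁹. The t₂g⁶e_g³ configuration has an unevenly filled e_g set; the Jahn–Teller theorem predicts a tetragonal distortion (typically axial elongation) to lift the degeneracy.

[CuF5(NCS)]^4-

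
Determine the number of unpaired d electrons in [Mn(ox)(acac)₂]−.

Summing ligand charges against the −1 overall charge gives an oxidation state of +3 for manganese.
Manganese is a group-7 element; Mn(III) is therefore d⁴.
Counting donor atoms: 1×oxalate (bidentate) → 2 donors; 2×acetylacetonate (bidentate) → 4 donors. Coordination number = 6.
The spin state decides the count: Acetylacetonate and oxalate are weak-field ligands for a first-row metal, so the complex is high-spin.
An octahedral high-spin d⁴ ion is t₂g³e_g¹, giving 4 unpaired electrons.

4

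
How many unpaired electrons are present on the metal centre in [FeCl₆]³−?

5

Each chloride is −1; balancing the −3 overall charge requires Fe(III).
Iron is a group-8 element; Fe(III) is therefore d⁵.
The spin state decides the count: Chloride is a weak-field ligand for a first-row metal, so the complex is high-spin.
An octahedral high-spin d⁵ ion is t₂g³e_g², giving 5 unpaired electrons.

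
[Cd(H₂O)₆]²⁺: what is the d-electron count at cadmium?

Ligand charges: water is neutral. With an overall charge of +2 the cadmium centre must be in the +2 oxidation state.
Cadmium is a group-12 element; Cd(II) is therefore d¹⁰.

d10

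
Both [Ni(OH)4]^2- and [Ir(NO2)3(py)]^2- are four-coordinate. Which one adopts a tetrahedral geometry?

For [Ni(OH)4]^2-: Ligand charges: each hydroxide is −1. With an overall charge of −2 the nickel centre must be in the +2 oxidation state. Nickel is a group-10 element; Ni(II) is therefore d⁸. Hydroxide is a weak-field ligand. With weak-field ligands the CFSE gain from square planar is small, so a 3d d⁸ ion takes the sterically preferred tetrahedral geometry. → tetrahedral.
For [Ir(NO2)3(py)]^2-: Each nitro (N-bound nitrite) is −1; pyridine is neutral; balancing the −2 overall charge requires Ir(I). Iridium is a group-9 element; Ir(I) is therefore d⁸. A 5d d⁸ ion has a large crystal-field splitting; square planar leaves the high-energy d_{x²−y²} orbital empty and maximises CFSE. → square planar.

[Ni(OH)4]^2-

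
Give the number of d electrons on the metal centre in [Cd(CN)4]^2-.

Summing ligand charges against the −2 overall charge gives an oxidation state of +2 for cadmium.
Cadmium is a group-12 element; Cd(II) is therefore d¹⁰.

d¹⁰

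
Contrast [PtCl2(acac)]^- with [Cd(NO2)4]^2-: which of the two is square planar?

For [PtCl2(acac)]^-: Each chloride is −1; each acetylacetonate is −1; balancing the −1 overall charge requires Pt(II). Group 10 minus oxidation state 2 gives a d⁸ configuration. A 5d d⁸ ion has a large crystal-field splitting; square planar leaves the high-energy d_{x²−y²} orbital empty and maximises CFSE. → square planar.
For [Cd(NO2)4]^2-: Ligand charges: each nitro (N-bound nitrite) is −1. With an overall charge of −2 the cadmium centre must be in the +2 oxidation state. Cd sits in group 12, so the d-electron count is 12 − 2 = 10. A d¹⁰ ion has no crystal-field stabilisation preference between square planar and tetrahedral, so four ligands adopt the sterically favoured tetrahedral geometry. → tetrahedral.

[PtCl2(acac)]^-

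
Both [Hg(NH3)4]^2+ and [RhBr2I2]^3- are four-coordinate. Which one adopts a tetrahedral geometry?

[Hg(NH3)4]^2+

For [Hg(NH3)4]^2+: Ligand charges: ammonia is neutral. With an overall charge of +2 the mercury centre must be in the +2 oxidation state. Hg sits in group 12, so the d-electron count is 12 − 2 = 10. A d¹⁰ ion has no crystal-field stabilisation preference between square planar and tetrahedral, so four ligands adopt the sterically favoured tetrahedral geometry. → tetrahedral.
For [RhBr2I2]^3-: Summing ligand charges against the −3 overall charge gives an oxidation state of +1 for rhodium. Group 9 minus oxidation state 1 gives a d⁸ configuration. A 4d d⁸ ion has a large crystal-field splitting; square planar leaves the high-energy d_{x²−y²} orbital empty and maximises CFSE. → square planar.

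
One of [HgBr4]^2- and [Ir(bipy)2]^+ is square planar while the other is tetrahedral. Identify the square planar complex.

[Ir(bipy)2]^+

For [HgBr4]^2-: Each bromide is −1; balancing the −2 overall charge requires Hg(II). Hg sits in group 12, so the d-electron count is 12 − 2 = 10. A d¹⁰ ion has no crystal-field stabilisation preference between square planar and tetrahedral, so four ligands adopt the sterically favoured tetrahedral geometry. → tetrahedral.
For [Ir(bipy)2]^+: Summing ligand charges against the +1 overall charge gives an oxidation state of +1 for iridium. Ir sits in group 9, so the d-electron count is 9 − 1 = 8. A 5d d⁸ ion has a large crystal-field splitting; square planar leaves the high-energy d_{x²−y²} orbital empty and maximises CFSE. → square planar.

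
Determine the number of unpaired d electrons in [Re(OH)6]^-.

2 unpaired electrons

Each hydroxide is −1; balancing the −1 overall charge requires Re(V).
Re sits in group 7, so the d-electron count is 7 − 5 = 2.
In an octahedral field the d² configuration is t₂g²e_g⁰ (only one arrangement possible), giving 2 unpaired electrons.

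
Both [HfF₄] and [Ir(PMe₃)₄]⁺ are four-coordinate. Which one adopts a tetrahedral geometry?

For [HfF₄]: Summing ligand charges against the 0 overall charge gives an oxidation state of +4 for hafnium. Hf sits in group 4, so the d-electron count is 4 − 4 = 0. A d⁰ ion has no crystal-field stabilisation preference between square planar and tetrahedral, so four ligands adopt the sterically favoured tetrahedral geometry. → tetrahedral.
For [Ir(PMe₃)₄]⁺: Trimethylphosphine is neutral; balancing the +1 overall charge requires Ir(I). Ir sits in group 9, so the d-electron count is 9 − 1 = 8. A 5d d⁸ ion has a large crystal-field splitting; square planar leaves the high-energy d_{x²−y²} orbital empty and maximises CFSE. → square planar.

[HfF₄]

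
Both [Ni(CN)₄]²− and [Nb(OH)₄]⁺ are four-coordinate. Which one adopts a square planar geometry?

For [Ni(CN)₄]²−: Ligand charges: each cyanide is −1. With an overall charge of −2 the nickel centre must be in the +2 oxidation state. Ni sits in group 10, so the d-electron count is 10 − 2 = 8. Cyanide is a strong-field ligand (high in the spectrochemical series). A 3d d⁸ ion with strong-field ligands gains enough CFSE to favour square planar over tetrahedral. → square planar.
For [Nb(OH)₄]⁺: Ligand charges: each hydroxide is −1. With an overall charge of +1 the niobium centre must be in the +5 oxidation state. Group 5 minus oxidation state 5 gives a d⁰ configuration. A d⁰ ion has no crystal-field stabilisation preference between square planar and tetrahedral, so four ligands adopt the sterically favoured tetrahedral geometry. → tetrahedral.

[Ni(CN)₄]²−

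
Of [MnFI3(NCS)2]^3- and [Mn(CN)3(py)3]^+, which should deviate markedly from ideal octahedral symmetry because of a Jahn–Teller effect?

[MnFI3(NCS)2]^3-: Ligand charges: each fluoride is −1; each iodide is −1; each isothiocyanate is −1. With an overall charge of −3 the manganese centre must be in the +3 oxidation state. Mn sits in group 7, so the d-electron count is 7 − 3 = 4. Fluoride, iodide, and isothiocyanate are weak-field ligands for a first-row metal, so the complex is high-spin. The t₂g³e_g¹ (high-spin) configuration has an unevenly filled e_g set; the Jahn–Teller theorem predicts a tetragonal distortion (typically axial elongation) to lift the degeneracy.
[Mn(CN)3(py)3]^+: Ligand charges: each cyanide is −1; pyridine is neutral. With an overall charge of +1 the manganese centre must be in the +4 oxidation state. Manganese is a group-7 element; Mn(IV) is therefore d³. The d³ configuration leaves the e_g set evenly filled (or empty) — no strong Jahn–Teller driving force.

[MnFI3(NCS)2]^3-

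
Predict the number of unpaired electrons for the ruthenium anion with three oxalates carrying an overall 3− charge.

1

Ligand charges: each oxalate is −2. With an overall charge of −3 the ruthenium centre must be in the +3 oxidation state.
Ruthenium is a group-8 element; Ru(III) is therefore d⁵.
Counting donor atoms: 3×oxalate (bidentate) → 6 donors. Coordination number = 6.
The spin state decides the count: a 4d ion has a large Δₒ and is invariably low-spin.
An octahedral low-spin d⁵ ion is t₂g⁵e_g⁰, giving 1 unpaired electron.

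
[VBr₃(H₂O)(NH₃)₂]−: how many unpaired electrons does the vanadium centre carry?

Ligand charges: each bromide is −1; water is neutral; ammonia is neutral. With an overall charge of −1 the vanadium centre must be in the +2 oxidation state.
Vanadium is a group-5 element; V(II) is therefore d³.
In an octahedral field the d³ configuration is t₂g³e_g⁰ (only one arrangement possible), giving 3 unpaired electrons.

3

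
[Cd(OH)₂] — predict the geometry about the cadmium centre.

linear

Ligand charges: each hydroxide is −1. With an overall charge of 0 the cadmium centre must be in the +2 oxidation state.
Group 12 minus oxidation state 2 gives a d¹⁰ configuration.
With 2 monodentate ligands the coordination number is 2.
A d¹⁰ ion with only two ligands adopts a linear arrangement (sp hybridisation; no CFSE preference).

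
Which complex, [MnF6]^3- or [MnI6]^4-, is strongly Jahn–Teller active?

[MnF6]^3-: Each fluoride is −1; balancing the −3 overall charge requires Mn(III). Mn sits in group 7, so the d-electron count is 7 − 3 = 4. Fluoride is a weak-field ligand for a first-row metal, so the complex is high-spin. The t₂g³e_g¹ (high-spin) configuration has an unevenly filled e_g set; the Jahn–Teller theorem predicts a tetragonal distortion (typically axial elongation) to lift the degeneracy.
[MnI6]^4-: Ligand charges: each iodide is −1. With an overall charge of −4 the manganese centre must be in the +2 oxidation state. Group 7 minus oxidation state 2 gives a d⁵ configuration. Iodide is a weak-field ligand for a first-row metal, so the complex is high-spin. The d⁵ configuration leaves the e_g set evenly filled (or empty) — no strong Jahn–Teller driving force.

[MnF6]^3-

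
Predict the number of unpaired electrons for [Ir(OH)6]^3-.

Summing ligand charges against the −3 overall charge gives an oxidation state of +3 for iridium.
Ir sits in group 9, so the d-electron count is 9 − 3 = 6.
The spin state decides the count: a 5d ion has a large Δₒ and is invariably low-spin.
An octahedral low-spin d⁶ ion is t₂g⁶e_g⁰, giving 0 unpaired electrons.

0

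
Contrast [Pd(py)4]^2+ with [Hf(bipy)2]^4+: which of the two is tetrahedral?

[Hf(bipy)2]^4+

For [Pd(py)4]^2+: Pyridine is neutral; balancing the +2 overall charge requires Pd(II). Pd sits in group 10, so the d-electron count is 10 − 2 = 8. A 4d d⁸ ion has a large crystal-field splitting; square planar leaves the high-energy d_{x²−y²} orbital empty and maximises CFSE. → square planar.
For [Hf(bipy)2]^4+: Summing ligand charges against the +4 overall charge gives an oxidation state of +4 for hafnium. Group 4 minus oxidation state 4 gives a d⁰ configuration. A d⁰ ion has no crystal-field stabilisation preference between square planar and tetrahedral, so four ligands adopt the sterically favoured tetrahedral geometry. → tetrahedral.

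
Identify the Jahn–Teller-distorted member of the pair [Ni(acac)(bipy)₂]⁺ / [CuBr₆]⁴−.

[Ni(acac)(bipy)₂]⁺: Ligand charges: each acetylacetonate is −1; 2,2′-bipyridine is neutral. With an overall charge of +1 the nickel centre must be in the +2 oxidation state. Nickel is a group-10 element; Ni(II) is therefore d⁸. The d⁸ configuration leaves the e_g set evenly filled (or empty) — no strong Jahn–Teller driving force.
[CuBr₆]⁴−: Summing ligand charges against the −4 overall charge gives an oxidation state of +2 for copper. Group 11 minus oxidation state 2 gives a d⁹ configuration. The t₂g⁶e_g³ configuration has an unevenly filled e_g set; the Jahn–Teller theorem predicts a tetragonal distortion (typically axial elongation) to lift the degeneracy.

[CuBr₆]⁴−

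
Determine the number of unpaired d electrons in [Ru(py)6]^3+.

Summing ligand charges against the +3 overall charge gives an oxidation state of +3 for ruthenium.
Ruthenium is a group-8 element; Ru(III) is therefore d⁵.
The spin state decides the count: a 4d ion has a large Δₒ and is invariably low-spin.
An octahedral low-spin d⁵ ion is t₂g⁵e_g⁰, giving 1 unpaired electron.

1 unpaired electron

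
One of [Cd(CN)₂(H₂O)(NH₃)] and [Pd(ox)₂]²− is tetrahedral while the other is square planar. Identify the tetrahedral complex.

[Cd(CN)₂(H₂O)(NH₃)]

For [Cd(CN)₂(H₂O)(NH₃)]: Each cyanide is −1; water is neutral; ammonia is neutral; balancing the 0 overall charge requires Cd(II). Group 12 minus oxidation state 2 gives a d¹⁰ configuration. A d¹⁰ ion has no crystal-field stabilisation preference between square planar and tetrahedral, so four ligands adopt the sterically favoured tetrahedral geometry. → tetrahedral.
For [Pd(ox)₂]²−: Each oxalate is −2; balancing the −2 overall charge requires Pd(II). Pd sits in group 10, so the d-electron count is 10 − 2 = 8. A 4d d⁸ ion has a large crystal-field splitting; square planar leaves the high-energy d_{x²−y²} orbital empty and maximises CFSE. → square planar.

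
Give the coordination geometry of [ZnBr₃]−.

trigonal planar

Ligand charges: each bromide is −1. With an overall charge of −1 the zinc centre must be in the +2 oxidation state.
Group 12 minus oxidation state 2 gives a d¹⁰ configuration.
With 3 monodentate ligands the coordination number is 3.
Three ligands around a d¹⁰ centre minimise repulsion in a trigonal-planar arrangement.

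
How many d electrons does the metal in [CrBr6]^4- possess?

Each bromide is −1; balancing the −4 overall charge requires Cr(II).
Group 6 minus oxidation state 2 gives a d⁴ configuration.

d⁴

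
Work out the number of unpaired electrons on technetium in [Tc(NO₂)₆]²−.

3 unpaired electrons

Ligand charges: each nitro (N-bound nitrite) is −1. With an overall charge of −2 the technetium centre must be in the +4 oxidation state.
Group 7 minus oxidation state 4 gives a d³ configuration.
In an octahedral field the d³ configuration is t₂g³e_g⁰ (only one arrangement possible), giving 3 unpaired electrons.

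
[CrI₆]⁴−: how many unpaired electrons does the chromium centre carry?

4 unpaired electrons

Each iodide is −1; balancing the −4 overall charge requires Cr(II).
Chromium is a group-6 element; Cr(II) is therefore d⁴.
The spin state decides the count: Iodide is a weak-field ligand for a first-row metal, so the complex is high-spin.
An octahedral high-spin d⁴ ion is t₂g³e_g¹, giving 4 unpaired electrons.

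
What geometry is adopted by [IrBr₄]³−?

Each bromide is −1; balancing the −3 overall charge requires Ir(I).
Iridium is a group-9 element; Ir(I) is therefore d⁸.
Coordination number: 4.
A 5d d⁸ ion has a large crystal-field splitting; square planar leaves the high-energy d_{x²−y²} orbital empty and maximises CFSE.

square planar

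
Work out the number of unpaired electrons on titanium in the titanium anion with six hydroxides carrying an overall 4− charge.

Summing ligand charges against the −4 overall charge gives an oxidation state of +2 for titanium.
Group 4 minus oxidation state 2 gives a d² configuration.
In an octahedral field the d² configuration is t₂g²e_g⁰ (only one arrangement possible), giving 2 unpaired electrons.

2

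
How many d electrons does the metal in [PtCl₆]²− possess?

Each chloride is −1; balancing the −2 overall charge requires Pt(IV).
Platinum is a group-10 element; Pt(IV) is therefore d⁶.

d⁶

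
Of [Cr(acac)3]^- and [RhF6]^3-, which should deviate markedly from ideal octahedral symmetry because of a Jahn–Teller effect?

[Cr(acac)3]^-: Each acetylacetonate is −1; balancing the −1 overall charge requires Cr(II). Group 6 minus oxidation state 2 gives a d⁴ configuration. Acetylacetonate is a weak-field ligand for a first-row metal, so the complex is high-spin. The t₂g³e_g¹ (high-spin) configuration has an unevenly filled e_g set; the Jahn–Teller theorem predicts a tetragonal distortion (typically axial elongation) to lift the degeneracy.
[RhF6]^3-: Summing ligand charges against the −3 overall charge gives an oxidation state of +3 for rhodium. Rhodium is a group-9 element; Rh(III) is therefore d⁶. A 4d ion has a large Δₒ and is invariably low-spin. The d⁶ configuration leaves the e_g set evenly filled (or empty) — no strong Jahn–Teller driving force.

[Cr(acac)3]^-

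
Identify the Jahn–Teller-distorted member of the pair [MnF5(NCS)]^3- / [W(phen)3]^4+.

[MnF5(NCS)]^3-: Each fluoride is −1; each isothiocyanate is −1; balancing the −3 overall charge requires Mn(III). Manganese is a group-7 element; Mn(III) is therefore d⁴. Fluoride and isothiocyanate are weak-field ligands for a first-row metal, so the complex is high-spin. The t₂g³e_g¹ (high-spin) configuration has an unevenly filled e_g set; the Jahn–Teller theorem predicts a tetragonal distortion (typically axial elongation) to lift the degeneracy.
[W(phen)3]^4+: 1,10-phenanthroline is neutral; balancing the +4 overall charge requires W(IV). W sits in group 6, so the d-electron count is 6 − 4 = 2. The d² configuration leaves the e_g set evenly filled (or empty) — no strong Jahn–Teller driving force.

[MnF5(NCS)]^3-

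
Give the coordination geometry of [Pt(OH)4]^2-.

square planar

Summing ligand charges against the −2 overall charge gives an oxidation state of +2 for platinum.
Platinum is a group-10 element; Pt(II) is therefore d⁸.
Coordination number: 4.
A 5d d⁸ ion has a large crystal-field splitting; square planar leaves the high-energy d_{x²−y²} orbital empty and maximises CFSE.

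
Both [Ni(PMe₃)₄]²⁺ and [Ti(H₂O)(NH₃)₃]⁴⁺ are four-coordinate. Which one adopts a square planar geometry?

[Ni(PMe₃)₄]²⁺

For [Ni(PMe₃)₄]²⁺: Summing ligand charges against the +2 overall charge gives an oxidation state of +2 for nickel. Nickel is a group-10 element; Ni(II) is therefore d⁸. Trimethylphosphine is a strong-field ligand (high in the spectrochemical series). A 3d d⁸ ion with strong-field ligands gains enough CFSE to favour square planar over tetrahedral. → square planar.
For [Ti(H₂O)(NH₃)₃]⁴⁺: Water is neutral; ammonia is neutral; balancing the +4 overall charge requires Ti(IV). Ti sits in group 4, so the d-electron count is 4 − 4 = 0. A d⁰ ion has no crystal-field stabilisation preference between square planar and tetrahedral, so four ligands adopt the sterically favoured tetrahedral geometry. → tetrahedral.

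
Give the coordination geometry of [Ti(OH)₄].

Ligand charges: each hydroxide is −1. With an overall charge of 0 the titanium centre must be in the +4 oxidation state.
Group 4 minus oxidation state 4 gives a d⁰ configuration.
With 4 monodentate ligands the coordination number is 4.
A d⁰ ion has no crystal-field stabilisation preference between square planar and tetrahedral, so four ligands adopt the sterically favoured tetrahedral geometry.

tetrahedral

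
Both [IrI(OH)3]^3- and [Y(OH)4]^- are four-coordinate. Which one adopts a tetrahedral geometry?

[Y(OH)4]^-

For [IrI(OH)3]^3-: Each iodide is −1; each hydroxide is −1; balancing the −3 overall charge requires Ir(I). Iridium is a group-9 element; Ir(I) is therefore d⁸. A 5d d⁸ ion has a large crystal-field splitting; square planar leaves the high-energy d_{x²−y²} orbital empty and maximises CFSE. → square planar.
For [Y(OH)4]^-: Each hydroxide is −1; balancing the −1 overall charge requires Y(III). Group 3 minus oxidation state 3 gives a d⁰ configuration. A d⁰ ion has no crystal-field stabilisation preference between square planar and tetrahedral, so four ligands adopt the sterically favoured tetrahedral geometry. → tetrahedral.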